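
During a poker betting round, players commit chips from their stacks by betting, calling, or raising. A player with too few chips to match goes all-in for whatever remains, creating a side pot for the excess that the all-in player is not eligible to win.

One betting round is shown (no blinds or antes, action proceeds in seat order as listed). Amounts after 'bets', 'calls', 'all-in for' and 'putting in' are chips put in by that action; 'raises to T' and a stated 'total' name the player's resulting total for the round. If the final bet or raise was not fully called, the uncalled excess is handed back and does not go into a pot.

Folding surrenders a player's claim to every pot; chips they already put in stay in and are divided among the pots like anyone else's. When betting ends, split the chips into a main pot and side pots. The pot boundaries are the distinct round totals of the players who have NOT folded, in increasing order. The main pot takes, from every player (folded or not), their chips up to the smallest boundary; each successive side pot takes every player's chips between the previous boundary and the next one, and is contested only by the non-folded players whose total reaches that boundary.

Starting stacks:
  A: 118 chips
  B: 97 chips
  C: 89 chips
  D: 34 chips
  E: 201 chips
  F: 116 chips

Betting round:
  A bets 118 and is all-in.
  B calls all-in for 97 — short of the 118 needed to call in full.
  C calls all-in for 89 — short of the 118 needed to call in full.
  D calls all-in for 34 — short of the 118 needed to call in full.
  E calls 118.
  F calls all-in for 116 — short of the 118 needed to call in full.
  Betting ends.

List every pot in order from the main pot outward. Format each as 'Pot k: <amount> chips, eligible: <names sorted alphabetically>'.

Pot 1: 204 chips, eligible: A, B, C, D, E, F
Pot 2: 275 chips, eligible: A, B, C, E, F
Pot 3: 32 chips, eligible: A, B, E, F
Pot 4: 57 chips, eligible: A, E, F
Pot 5: 4 chips, eligible: A, E

Derivation:
Contributions: A=118, B=97, C=89, D=34, E=118, F=116
Pot levels (distinct totals of non-folded players): 34, 89, 97, 116, 118
Layer 1-34: 34 each from A, B, C, D, E, F = 34*6 = 204 chips; eligible A, B, C, D, E, F
Layer 35-89: 55 each from A, B, C, E, F = 55*5 = 275 chips; eligible A, B, C, E, F
Layer 90-97: 8 each from A, B, E, F = 8*4 = 32 chips; eligible A, B, E, F
Layer 98-116: 19 each from A, E, F = 19*3 = 57 chips; eligible A, E, F
Layer 117-118: 2 each from A, E = 2*2 = 4 chips; eligible A, E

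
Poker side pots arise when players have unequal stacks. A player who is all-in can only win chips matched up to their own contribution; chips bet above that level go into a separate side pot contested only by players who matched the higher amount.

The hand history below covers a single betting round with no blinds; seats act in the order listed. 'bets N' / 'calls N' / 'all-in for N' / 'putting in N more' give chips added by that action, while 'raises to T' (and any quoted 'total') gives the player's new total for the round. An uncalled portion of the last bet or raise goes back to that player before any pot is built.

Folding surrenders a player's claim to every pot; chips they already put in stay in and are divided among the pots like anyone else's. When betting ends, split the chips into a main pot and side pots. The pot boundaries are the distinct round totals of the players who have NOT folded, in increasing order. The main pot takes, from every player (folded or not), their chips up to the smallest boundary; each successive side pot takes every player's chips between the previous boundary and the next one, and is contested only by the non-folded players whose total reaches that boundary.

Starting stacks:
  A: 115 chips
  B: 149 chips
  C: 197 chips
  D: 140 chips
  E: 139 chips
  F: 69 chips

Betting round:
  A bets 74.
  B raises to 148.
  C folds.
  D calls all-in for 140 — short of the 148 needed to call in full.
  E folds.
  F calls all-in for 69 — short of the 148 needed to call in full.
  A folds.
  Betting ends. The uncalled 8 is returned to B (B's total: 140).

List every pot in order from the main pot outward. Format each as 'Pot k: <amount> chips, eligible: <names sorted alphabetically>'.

Contributions (after 8 returned to B): A=74, B=140, D=140, F=69
Folded: A, C, E
Pot levels (distinct totals of non-folded players): 69, 140
Layer 1-69: 69 each from A, B, D, F = 69*4 = 276 chips; eligible B, D, F
Layer 70-140: A 5 + B 71 + D 71 = 147 chips; eligible B, D

Pot 1: 276 chips, eligible: B, D, F
Pot 2: 147 chips, eligible: B, D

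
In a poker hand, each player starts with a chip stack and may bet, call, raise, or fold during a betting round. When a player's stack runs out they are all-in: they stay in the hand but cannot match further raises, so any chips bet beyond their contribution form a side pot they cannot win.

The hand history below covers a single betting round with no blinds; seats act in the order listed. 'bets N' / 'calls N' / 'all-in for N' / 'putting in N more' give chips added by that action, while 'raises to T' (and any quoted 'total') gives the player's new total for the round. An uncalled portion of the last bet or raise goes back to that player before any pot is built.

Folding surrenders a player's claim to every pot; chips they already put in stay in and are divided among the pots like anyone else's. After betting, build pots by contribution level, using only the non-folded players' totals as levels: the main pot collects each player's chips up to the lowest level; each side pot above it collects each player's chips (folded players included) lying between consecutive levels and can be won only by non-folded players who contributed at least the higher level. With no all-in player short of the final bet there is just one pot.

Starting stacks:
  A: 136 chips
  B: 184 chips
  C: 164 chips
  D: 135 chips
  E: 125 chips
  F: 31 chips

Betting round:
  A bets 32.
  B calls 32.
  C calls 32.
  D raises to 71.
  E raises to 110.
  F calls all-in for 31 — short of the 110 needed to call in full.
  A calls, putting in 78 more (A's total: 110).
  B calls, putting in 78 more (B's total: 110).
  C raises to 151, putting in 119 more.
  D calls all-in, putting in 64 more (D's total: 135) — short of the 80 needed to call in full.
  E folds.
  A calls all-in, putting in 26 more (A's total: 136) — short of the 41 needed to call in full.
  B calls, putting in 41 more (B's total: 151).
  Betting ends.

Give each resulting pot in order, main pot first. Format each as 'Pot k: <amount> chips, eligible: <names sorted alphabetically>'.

Contributions: A=136, B=151, C=151, D=135, E=110, F=31
Folded: E
Pot levels (distinct totals of non-folded players): 31, 135, 136, 151
Layer 1-31: 31 each from A, B, C, D, E, F = 31*6 = 186 chips; eligible A, B, C, D, F
Layer 32-135: A 104 + B 104 + C 104 + D 104 + E 79 = 495 chips; eligible A, B, C, D
Layer 136-136: 1 each from A, B, C = 1*3 = 3 chips; eligible A, B, C
Layer 137-151: 15 each from B, C = 15*2 = 30 chips; eligible B, C

Pot 1: 186 chips, eligible: A, B, C, D, F
Pot 2: 495 chips, eligible: A, B, C, D
Pot 3: 3 chips, eligible: A, B, C
Pot 4: 30 chips, eligible: B, C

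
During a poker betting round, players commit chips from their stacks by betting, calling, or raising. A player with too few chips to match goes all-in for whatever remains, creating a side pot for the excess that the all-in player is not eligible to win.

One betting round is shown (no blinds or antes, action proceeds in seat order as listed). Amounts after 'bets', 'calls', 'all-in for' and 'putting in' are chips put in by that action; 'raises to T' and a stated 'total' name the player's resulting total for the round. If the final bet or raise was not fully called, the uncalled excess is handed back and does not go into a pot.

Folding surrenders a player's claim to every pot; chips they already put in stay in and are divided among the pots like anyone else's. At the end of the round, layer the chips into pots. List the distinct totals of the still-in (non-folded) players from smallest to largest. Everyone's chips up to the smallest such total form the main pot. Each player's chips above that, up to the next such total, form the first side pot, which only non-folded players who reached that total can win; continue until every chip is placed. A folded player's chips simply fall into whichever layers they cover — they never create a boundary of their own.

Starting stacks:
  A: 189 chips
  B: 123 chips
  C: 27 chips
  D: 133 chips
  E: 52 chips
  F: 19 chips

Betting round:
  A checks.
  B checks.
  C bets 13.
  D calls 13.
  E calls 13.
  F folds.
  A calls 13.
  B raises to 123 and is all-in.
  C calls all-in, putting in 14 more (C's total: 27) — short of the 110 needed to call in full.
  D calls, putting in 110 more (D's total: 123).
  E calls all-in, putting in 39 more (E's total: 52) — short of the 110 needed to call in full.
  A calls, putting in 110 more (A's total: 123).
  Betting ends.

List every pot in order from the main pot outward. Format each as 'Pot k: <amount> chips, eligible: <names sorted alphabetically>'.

Contributions: A=123, B=123, C=27, D=123, E=52
Folded: F
Pot levels (distinct totals of non-folded players): 27, 52, 123
Layer 1-27: 27 each from A, B, C, D, E = 27*5 = 135 chips; eligible A, B, C, D, E
Layer 28-52: 25 each from A, B, D, E = 25*4 = 100 chips; eligible A, B, D, E
Layer 53-123: 71 each from A, B, D = 71*3 = 213 chips; eligible A, B, D

Pot 1: 135 chips, eligible: A, B, C, D, E
Pot 2: 100 chips, eligible: A, B, D, E
Pot 3: 213 chips, eligible: A, B, D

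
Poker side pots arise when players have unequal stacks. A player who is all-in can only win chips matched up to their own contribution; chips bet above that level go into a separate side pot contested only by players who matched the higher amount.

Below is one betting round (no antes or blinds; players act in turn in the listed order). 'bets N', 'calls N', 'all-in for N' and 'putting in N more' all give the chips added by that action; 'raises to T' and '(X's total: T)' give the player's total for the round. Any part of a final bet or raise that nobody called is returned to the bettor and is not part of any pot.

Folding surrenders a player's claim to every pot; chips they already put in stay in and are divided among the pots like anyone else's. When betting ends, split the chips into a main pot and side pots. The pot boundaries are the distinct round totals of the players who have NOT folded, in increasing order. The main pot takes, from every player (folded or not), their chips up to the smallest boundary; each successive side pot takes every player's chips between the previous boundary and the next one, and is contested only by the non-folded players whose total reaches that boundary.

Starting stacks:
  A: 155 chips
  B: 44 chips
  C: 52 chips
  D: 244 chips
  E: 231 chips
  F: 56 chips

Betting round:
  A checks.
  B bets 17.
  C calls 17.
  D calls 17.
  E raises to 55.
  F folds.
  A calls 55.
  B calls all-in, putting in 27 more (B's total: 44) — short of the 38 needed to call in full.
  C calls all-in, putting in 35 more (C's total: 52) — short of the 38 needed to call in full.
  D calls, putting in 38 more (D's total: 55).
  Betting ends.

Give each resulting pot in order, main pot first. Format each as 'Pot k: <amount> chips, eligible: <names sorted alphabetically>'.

Pot 1: 220 chips, eligible: A, B, C, D, E
Pot 2: 32 chips, eligible: A, C, D, E
Pot 3: 9 chips, eligible: A, D, E

Derivation:
Contributions: A=55, B=44, C=52, D=55, E=55
Folded: F
Pot levels (distinct totals of non-folded players): 44, 52, 55
Layer 1-44: 44 each from A, B, C, D, E = 44*5 = 220 chips; eligible A, B, C, D, E
Layer 45-52: 8 each from A, C, D, E = 8*4 = 32 chips; eligible A, C, D, E
Layer 53-55: 3 each from A, D, E = 3*3 = 9 chips; eligible A, D, E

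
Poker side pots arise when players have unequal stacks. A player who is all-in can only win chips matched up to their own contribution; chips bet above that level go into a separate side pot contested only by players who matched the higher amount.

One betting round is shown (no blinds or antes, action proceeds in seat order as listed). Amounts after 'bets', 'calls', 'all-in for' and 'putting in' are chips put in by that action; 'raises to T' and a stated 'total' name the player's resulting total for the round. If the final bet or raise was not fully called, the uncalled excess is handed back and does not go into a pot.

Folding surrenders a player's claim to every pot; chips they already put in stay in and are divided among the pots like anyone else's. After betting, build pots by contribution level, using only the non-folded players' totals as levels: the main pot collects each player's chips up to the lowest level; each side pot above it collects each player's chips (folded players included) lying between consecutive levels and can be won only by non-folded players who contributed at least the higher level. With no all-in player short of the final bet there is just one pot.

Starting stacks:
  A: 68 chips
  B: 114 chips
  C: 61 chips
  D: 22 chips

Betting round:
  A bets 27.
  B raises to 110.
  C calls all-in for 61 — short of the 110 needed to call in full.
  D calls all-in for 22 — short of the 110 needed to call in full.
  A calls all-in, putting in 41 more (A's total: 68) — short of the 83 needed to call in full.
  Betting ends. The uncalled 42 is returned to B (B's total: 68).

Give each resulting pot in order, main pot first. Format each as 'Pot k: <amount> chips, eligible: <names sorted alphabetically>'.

Contributions (after 42 returned to B): A=68, B=68, C=61, D=22
Pot levels (distinct totals of non-folded players): 22, 61, 68
Layer 1-22: 22 each from A, B, C, D = 22*4 = 88 chips; eligible A, B, C, D
Layer 23-61: 39 each from A, B, C = 39*3 = 117 chips; eligible A, B, C
Layer 62-68: 7 each from A, B = 7*2 = 14 chips; eligible A, B

Pot 1: 88 chips, eligible: A, B, C, D
Pot 2: 117 chips, eligible: A, B, C
Pot 3: 14 chips, eligible: A, B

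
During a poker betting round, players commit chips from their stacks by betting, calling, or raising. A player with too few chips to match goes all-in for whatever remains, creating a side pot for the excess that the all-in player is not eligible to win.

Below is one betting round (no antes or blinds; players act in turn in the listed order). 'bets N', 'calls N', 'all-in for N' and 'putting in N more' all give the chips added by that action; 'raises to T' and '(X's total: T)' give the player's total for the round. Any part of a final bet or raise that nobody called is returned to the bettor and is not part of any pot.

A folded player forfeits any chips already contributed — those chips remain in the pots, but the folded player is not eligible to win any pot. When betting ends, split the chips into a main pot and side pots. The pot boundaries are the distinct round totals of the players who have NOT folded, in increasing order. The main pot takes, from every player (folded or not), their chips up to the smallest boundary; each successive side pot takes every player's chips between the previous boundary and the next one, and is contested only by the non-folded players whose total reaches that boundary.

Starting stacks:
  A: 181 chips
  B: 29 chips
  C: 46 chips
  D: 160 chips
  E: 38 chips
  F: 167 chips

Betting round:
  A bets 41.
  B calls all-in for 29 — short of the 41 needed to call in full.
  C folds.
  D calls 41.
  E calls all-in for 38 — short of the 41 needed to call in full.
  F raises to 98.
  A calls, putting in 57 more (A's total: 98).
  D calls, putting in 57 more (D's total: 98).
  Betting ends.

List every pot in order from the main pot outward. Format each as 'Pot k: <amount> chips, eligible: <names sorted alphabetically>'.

Contributions: A=98, B=29, D=98, E=38, F=98
Folded: C
Pot levels (distinct totals of non-folded players): 29, 38, 98
Layer 1-29: 29 each from A, B, D, E, F = 29*5 = 145 chips; eligible A, B, D, E, F
Layer 30-38: 9 each from A, D, E, F = 9*4 = 36 chips; eligible A, D, E, F
Layer 39-98: 60 each from A, D, F = 60*3 = 180 chips; eligible A, D, F

Pot 1: 145 chips, eligible: A, B, D, E, F
Pot 2: 36 chips, eligible: A, D, E, F
Pot 3: 180 chips, eligible: A, D, F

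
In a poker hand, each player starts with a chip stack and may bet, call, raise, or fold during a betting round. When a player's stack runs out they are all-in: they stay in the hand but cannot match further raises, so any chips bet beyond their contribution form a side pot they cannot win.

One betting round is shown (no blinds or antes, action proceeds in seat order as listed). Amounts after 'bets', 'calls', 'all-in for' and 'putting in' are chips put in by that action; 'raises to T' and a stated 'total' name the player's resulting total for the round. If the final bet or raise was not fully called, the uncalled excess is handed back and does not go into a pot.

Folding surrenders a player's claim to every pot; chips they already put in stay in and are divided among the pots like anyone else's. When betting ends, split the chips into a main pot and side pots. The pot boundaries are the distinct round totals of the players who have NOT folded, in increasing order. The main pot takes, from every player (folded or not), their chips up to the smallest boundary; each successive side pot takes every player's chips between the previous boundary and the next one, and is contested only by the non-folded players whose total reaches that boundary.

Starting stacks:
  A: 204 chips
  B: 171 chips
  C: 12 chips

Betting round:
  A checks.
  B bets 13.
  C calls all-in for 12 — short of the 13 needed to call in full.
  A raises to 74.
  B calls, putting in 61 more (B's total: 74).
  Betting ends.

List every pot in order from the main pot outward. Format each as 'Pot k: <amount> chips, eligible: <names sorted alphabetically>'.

Contributions: A=74, B=74, C=12
Pot levels (distinct totals of non-folded players): 12, 74
Layer 1-12: 12 each from A, B, C = 12*3 = 36 chips; eligible A, B, C
Layer 13-74: 62 each from A, B = 62*2 = 124 chips; eligible A, B

Pot 1: 36 chips, eligible: A, B, C
Pot 2: 124 chips, eligible: A, B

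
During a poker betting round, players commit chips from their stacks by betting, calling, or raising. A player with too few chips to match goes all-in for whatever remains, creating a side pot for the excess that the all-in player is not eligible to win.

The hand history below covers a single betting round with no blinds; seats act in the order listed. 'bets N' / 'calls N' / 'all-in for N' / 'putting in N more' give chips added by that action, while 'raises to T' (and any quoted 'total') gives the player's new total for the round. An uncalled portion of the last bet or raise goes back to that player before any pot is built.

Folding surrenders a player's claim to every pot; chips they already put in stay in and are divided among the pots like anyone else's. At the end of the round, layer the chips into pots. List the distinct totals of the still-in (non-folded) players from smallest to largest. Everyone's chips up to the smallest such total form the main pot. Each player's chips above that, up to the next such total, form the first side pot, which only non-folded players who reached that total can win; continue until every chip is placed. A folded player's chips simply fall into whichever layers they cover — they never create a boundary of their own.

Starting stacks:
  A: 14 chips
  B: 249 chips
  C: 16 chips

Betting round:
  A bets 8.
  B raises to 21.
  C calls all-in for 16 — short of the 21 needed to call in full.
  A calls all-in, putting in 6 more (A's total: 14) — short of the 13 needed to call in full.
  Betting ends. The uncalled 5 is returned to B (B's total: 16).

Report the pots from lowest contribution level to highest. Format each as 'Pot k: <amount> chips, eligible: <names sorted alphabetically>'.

Contributions (after 5 returned to B): A=14, B=16, C=16
Pot levels (distinct totals of non-folded players): 14, 16
Layer 1-14: 14 each from A, B, C = 14*3 = 42 chips; eligible A, B, C
Layer 15-16: 2 each from B, C = 2*2 = 4 chips; eligible B, C

Pot 1: 42 chips, eligible: A, B, C
Pot 2: 4 chips, eligible: B, C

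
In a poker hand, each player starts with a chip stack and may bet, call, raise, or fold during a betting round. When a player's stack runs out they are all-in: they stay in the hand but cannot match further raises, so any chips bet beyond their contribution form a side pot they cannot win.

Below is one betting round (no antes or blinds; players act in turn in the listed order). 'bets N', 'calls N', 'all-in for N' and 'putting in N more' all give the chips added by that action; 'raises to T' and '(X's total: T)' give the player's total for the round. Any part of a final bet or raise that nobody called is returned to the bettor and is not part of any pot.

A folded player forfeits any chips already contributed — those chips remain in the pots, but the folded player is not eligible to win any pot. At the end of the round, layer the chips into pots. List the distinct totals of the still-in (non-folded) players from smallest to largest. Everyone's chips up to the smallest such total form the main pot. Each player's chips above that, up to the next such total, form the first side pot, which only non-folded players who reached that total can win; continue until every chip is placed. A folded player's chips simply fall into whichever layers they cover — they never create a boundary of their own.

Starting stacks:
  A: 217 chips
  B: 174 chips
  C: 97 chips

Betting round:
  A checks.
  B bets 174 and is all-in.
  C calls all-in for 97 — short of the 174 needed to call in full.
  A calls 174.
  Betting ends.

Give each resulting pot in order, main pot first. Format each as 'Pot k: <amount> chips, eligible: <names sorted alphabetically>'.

Contributions: A=174, B=174, C=97
Pot levels (distinct totals of non-folded players): 97, 174
Layer 1-97: 97 each from A, B, C = 97*3 = 291 chips; eligible A, B, C
Layer 98-174: 77 each from A, B = 77*2 = 154 chips; eligible A, B

Pot 1: 291 chips, eligible: A, B, C
Pot 2: 154 chips, eligible: A, B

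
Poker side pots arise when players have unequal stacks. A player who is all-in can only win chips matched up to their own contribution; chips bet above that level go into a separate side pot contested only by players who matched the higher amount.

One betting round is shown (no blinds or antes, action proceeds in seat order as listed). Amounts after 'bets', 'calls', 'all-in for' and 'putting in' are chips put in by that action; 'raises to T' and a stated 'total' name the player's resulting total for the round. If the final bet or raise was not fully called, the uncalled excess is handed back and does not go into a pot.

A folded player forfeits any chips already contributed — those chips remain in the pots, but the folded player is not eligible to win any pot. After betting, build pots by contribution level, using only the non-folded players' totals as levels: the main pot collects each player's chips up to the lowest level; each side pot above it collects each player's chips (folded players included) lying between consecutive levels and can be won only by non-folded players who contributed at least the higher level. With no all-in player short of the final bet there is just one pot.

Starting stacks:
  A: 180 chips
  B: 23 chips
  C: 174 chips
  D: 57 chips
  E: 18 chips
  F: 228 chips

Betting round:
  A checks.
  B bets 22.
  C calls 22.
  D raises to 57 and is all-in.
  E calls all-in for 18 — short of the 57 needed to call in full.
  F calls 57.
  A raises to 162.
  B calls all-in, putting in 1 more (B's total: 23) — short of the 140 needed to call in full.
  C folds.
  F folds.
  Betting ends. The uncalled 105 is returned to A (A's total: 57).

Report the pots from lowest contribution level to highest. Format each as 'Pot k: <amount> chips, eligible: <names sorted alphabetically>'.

Pot 1: 108 chips, eligible: A, B, D, E
Pot 2: 24 chips, eligible: A, B, D
Pot 3: 102 chips, eligible: A, D

Derivation:
Contributions (after 105 returned to A): A=57, B=23, C=22, D=57, E=18, F=57
Folded: C, F
Pot levels (distinct totals of non-folded players): 18, 23, 57
Layer 1-18: 18 each from A, B, C, D, E, F = 18*6 = 108 chips; eligible A, B, D, E
Layer 19-23: A 5 + B 5 + C 4 + D 5 + F 5 = 24 chips; eligible A, B, D
Layer 24-57: 34 each from A, D, F = 34*3 = 102 chips; eligible A, D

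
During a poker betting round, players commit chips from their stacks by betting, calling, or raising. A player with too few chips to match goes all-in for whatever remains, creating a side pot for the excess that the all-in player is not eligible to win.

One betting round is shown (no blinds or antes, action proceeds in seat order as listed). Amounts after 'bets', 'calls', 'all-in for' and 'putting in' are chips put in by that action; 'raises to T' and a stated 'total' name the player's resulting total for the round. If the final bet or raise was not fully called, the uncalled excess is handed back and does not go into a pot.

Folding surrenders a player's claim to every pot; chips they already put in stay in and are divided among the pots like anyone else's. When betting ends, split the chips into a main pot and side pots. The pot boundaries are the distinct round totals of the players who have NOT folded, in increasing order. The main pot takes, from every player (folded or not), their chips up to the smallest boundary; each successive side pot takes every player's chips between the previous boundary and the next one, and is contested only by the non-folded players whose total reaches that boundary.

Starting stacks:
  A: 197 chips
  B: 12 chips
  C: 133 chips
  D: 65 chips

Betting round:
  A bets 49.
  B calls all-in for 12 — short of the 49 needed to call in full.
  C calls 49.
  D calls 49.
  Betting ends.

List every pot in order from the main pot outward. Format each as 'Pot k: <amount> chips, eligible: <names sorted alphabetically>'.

Pot 1: 48 chips, eligible: A, B, C, D
Pot 2: 111 chips, eligible: A, C, D

Derivation:
Contributions: A=49, B=12, C=49, D=49
Pot levels (distinct totals of non-folded players): 12, 49
Layer 1-12: 12 each from A, B, C, D = 12*4 = 48 chips; eligible A, B, C, D
Layer 13-49: 37 each from A, C, D = 37*3 = 111 chips; eligible A, C, D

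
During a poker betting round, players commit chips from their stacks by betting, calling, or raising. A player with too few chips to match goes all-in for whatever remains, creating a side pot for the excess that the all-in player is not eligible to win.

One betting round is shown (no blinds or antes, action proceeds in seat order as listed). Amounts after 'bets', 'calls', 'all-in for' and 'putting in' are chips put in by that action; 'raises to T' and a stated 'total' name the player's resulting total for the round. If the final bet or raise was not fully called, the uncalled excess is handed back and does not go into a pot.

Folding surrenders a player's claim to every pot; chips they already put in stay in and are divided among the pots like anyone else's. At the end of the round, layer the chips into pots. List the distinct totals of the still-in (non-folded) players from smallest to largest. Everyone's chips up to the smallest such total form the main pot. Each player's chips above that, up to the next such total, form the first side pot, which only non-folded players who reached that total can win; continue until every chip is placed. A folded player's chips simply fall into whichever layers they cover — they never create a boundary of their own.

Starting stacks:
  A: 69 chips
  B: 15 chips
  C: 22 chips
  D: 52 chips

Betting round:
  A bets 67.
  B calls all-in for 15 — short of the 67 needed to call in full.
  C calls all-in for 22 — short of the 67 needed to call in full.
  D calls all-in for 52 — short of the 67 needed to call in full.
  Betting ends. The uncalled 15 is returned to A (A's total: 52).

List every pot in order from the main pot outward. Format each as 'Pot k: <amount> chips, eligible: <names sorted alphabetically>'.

Contributions (after 15 returned to A): A=52, B=15, C=22, D=52
Pot levels (distinct totals of non-folded players): 15, 22, 52
Layer 1-15: 15 each from A, B, C, D = 15*4 = 60 chips; eligible A, B, C, D
Layer 16-22: 7 each from A, C, D = 7*3 = 21 chips; eligible A, C, D
Layer 23-52: 30 each from A, D = 30*2 = 60 chips; eligible A, D

Pot 1: 60 chips, eligible: A, B, C, D
Pot 2: 21 chips, eligible: A, C, D
Pot 3: 60 chips, eligible: A, D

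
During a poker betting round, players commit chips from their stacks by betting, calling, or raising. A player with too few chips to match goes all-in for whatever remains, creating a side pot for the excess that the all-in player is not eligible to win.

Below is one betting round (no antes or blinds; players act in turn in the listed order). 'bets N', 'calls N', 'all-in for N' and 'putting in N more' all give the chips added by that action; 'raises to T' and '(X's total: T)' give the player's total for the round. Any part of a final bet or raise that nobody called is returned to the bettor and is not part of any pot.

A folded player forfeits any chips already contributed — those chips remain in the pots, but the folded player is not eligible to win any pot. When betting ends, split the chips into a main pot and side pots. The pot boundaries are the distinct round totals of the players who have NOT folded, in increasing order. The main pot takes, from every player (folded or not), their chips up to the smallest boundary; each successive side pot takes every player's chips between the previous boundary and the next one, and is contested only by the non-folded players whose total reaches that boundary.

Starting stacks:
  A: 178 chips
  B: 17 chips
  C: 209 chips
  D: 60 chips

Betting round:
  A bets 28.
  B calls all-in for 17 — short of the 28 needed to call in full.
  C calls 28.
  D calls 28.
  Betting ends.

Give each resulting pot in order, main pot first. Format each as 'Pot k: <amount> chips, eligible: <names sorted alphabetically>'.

Pot 1: 68 chips, eligible: A, B, C, D
Pot 2: 33 chips, eligible: A, C, D

Derivation:
Contributions: A=28, B=17, C=28, D=28
Pot levels (distinct totals of non-folded players): 17, 28
Layer 1-17: 17 each from A, B, C, D = 17*4 = 68 chips; eligible A, B, C, D
Layer 18-28: 11 each from A, C, D = 11*3 = 33 chips; eligible A, C, D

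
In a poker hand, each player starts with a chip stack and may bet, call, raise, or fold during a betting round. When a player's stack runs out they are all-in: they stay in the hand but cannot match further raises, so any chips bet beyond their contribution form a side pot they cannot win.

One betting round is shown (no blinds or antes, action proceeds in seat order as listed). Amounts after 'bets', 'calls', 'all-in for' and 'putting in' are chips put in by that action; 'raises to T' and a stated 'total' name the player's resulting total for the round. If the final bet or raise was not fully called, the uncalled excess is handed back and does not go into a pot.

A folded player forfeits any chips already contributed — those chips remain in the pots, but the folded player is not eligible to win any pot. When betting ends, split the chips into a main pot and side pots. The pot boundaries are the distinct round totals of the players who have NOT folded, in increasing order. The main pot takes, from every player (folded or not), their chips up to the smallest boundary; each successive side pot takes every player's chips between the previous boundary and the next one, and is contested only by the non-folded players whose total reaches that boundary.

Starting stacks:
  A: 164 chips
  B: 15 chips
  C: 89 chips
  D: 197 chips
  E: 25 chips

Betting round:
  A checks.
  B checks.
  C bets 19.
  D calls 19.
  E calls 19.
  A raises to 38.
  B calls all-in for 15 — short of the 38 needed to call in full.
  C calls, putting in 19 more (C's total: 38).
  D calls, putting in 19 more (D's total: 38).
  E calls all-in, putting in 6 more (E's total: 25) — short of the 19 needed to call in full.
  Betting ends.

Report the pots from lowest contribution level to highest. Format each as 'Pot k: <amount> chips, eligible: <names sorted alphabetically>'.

Contributions: A=38, B=15, C=38, D=38, E=25
Pot levels (distinct totals of non-folded players): 15, 25, 38
Layer 1-15: 15 each from A, B, C, D, E = 15*5 = 75 chips; eligible A, B, C, D, E
Layer 16-25: 10 each from A, C, D, E = 10*4 = 40 chips; eligible A, C, D, E
Layer 26-38: 13 each from A, C, D = 13*3 = 39 chips; eligible A, C, D

Pot 1: 75 chips, eligible: A, B, C, D, E
Pot 2: 40 chips, eligible: A, C, D, E
Pot 3: 39 chips, eligible: A, C, D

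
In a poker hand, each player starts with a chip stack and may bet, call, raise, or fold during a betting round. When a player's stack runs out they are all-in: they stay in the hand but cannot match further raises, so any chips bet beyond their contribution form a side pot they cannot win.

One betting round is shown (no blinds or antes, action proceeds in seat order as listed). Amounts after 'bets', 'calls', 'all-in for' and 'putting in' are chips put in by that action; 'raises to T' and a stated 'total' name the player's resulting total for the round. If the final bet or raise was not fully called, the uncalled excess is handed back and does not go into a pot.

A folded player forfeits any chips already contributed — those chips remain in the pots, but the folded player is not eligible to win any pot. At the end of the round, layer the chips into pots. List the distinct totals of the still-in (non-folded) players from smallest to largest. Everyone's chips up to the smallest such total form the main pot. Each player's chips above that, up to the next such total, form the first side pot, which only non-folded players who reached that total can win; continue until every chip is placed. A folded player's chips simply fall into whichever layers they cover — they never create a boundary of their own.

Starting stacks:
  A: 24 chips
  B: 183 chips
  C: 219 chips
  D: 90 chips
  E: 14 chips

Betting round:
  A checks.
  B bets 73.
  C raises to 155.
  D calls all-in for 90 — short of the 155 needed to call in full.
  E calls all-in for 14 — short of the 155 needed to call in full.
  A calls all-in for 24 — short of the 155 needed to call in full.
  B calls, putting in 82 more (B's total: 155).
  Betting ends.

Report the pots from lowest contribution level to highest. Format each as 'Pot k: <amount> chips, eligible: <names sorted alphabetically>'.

Contributions: A=24, B=155, C=155, D=90, E=14
Pot levels (distinct totals of non-folded players): 14, 24, 90, 155
Layer 1-14: 14 each from A, B, C, D, E = 14*5 = 70 chips; eligible A, B, C, D, E
Layer 15-24: 10 each from A, B, C, D = 10*4 = 40 chips; eligible A, B, C, D
Layer 25-90: 66 each from B, C, D = 66*3 = 198 chips; eligible B, C, D
Layer 91-155: 65 each from B, C = 65*2 = 130 chips; eligible B, C

Pot 1: 70 chips, eligible: A, B, C, D, E
Pot 2: 40 chips, eligible: A, B, C, D
Pot 3: 198 chips, eligible: B, C, D
Pot 4: 130 chips, eligible: B, C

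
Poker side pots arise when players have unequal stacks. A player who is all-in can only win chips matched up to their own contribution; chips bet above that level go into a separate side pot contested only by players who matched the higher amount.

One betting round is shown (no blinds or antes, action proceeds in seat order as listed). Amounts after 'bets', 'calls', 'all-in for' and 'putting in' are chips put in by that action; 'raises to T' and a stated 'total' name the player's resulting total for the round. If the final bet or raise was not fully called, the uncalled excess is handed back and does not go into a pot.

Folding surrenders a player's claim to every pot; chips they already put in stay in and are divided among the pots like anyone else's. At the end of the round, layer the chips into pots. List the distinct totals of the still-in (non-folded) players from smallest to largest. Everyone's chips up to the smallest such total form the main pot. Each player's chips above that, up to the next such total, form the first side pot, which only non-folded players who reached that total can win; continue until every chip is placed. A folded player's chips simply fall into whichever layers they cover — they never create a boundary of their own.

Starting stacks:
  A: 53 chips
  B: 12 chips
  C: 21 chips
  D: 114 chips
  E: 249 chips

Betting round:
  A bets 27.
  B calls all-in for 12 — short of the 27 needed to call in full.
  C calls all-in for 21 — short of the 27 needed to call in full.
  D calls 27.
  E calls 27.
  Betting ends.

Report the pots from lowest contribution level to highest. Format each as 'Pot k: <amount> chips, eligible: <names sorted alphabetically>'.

Contributions: A=27, B=12, C=21, D=27, E=27
Pot levels (distinct totals of non-folded players): 12, 21, 27
Layer 1-12: 12 each from A, B, C, D, E = 12*5 = 60 chips; eligible A, B, C, D, E
Layer 13-21: 9 each from A, C, D, E = 9*4 = 36 chips; eligible A, C, D, E
Layer 22-27: 6 each from A, D, E = 6*3 = 18 chips; eligible A, D, E

Pot 1: 60 chips, eligible: A, B, C, D, E
Pot 2: 36 chips, eligible: A, C, D, E
Pot 3: 18 chips, eligible: A, D, E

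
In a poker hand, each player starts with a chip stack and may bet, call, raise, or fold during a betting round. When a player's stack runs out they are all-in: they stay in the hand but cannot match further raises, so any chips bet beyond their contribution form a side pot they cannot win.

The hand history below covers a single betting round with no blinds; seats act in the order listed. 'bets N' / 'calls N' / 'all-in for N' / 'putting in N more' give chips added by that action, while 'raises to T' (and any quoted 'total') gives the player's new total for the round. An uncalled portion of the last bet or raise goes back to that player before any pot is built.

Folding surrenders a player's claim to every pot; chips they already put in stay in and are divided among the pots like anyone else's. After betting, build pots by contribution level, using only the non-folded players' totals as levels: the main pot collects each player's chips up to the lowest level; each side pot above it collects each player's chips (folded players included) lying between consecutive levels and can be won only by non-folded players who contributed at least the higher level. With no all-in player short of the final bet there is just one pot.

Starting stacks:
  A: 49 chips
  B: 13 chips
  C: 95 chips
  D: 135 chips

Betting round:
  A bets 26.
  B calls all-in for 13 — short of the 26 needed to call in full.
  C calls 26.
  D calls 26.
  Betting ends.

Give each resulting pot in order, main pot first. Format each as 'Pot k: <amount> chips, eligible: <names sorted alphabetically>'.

Pot 1: 52 chips, eligible: A, B, C, D
Pot 2: 39 chips, eligible: A, C, D

Derivation:
Contributions: A=26, B=13, C=26, D=26
Pot levels (distinct totals of non-folded players): 13, 26
Layer 1-13: 13 each from A, B, C, D = 13*4 = 52 chips; eligible A, B, C, D
Layer 14-26: 13 each from A, C, D = 13*3 = 39 chips; eligible A, C, D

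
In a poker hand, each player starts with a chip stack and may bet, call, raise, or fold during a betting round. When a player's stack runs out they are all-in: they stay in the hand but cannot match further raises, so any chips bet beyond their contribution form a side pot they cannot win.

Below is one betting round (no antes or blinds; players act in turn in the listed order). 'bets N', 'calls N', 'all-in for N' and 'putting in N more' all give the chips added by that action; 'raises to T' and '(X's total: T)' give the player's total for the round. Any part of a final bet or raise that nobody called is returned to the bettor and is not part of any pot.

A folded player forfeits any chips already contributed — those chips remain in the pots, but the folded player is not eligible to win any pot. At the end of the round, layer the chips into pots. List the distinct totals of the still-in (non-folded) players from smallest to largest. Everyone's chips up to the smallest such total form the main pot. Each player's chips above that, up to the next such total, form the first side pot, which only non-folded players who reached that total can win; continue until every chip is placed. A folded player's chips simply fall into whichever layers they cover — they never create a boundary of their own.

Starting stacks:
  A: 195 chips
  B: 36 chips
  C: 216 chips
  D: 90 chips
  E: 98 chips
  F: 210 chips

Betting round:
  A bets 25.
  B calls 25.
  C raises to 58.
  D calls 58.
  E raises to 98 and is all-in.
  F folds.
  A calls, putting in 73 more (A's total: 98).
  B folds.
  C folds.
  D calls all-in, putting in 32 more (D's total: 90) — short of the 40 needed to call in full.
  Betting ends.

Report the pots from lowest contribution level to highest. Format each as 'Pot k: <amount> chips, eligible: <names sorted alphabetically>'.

Contributions: A=98, B=25, C=58, D=90, E=98
Folded: B, C, F
Pot levels (distinct totals of non-folded players): 90, 98
Layer 1-90: A 90 + B 25 + C 58 + D 90 + E 90 = 353 chips; eligible A, D, E
Layer 91-98: 8 each from A, E = 8*2 = 16 chips; eligible A, E

Pot 1: 353 chips, eligible: A, D, E
Pot 2: 16 chips, eligible: A, E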